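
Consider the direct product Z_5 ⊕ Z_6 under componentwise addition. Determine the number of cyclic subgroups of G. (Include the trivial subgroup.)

8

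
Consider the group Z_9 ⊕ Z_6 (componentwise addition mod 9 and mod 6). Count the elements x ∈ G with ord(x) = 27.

An element (a,b) has order lcm(ord(a), ord(b)); count pairs with lcm equal to 27.
Enumerating gives 0 such elements.

0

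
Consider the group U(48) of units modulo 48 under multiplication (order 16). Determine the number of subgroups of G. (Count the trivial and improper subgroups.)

27

|G| = 16, so by Lagrange every subgroup order divides 16. Divisors: 1, 2, 4, 8, 16.
Subgroups by order — order 1: 1; order 2: 7; order 4: 11; order 8: 7; order 16: 1.
Total: 1 + 7 + 11 + 7 + 1 = 27.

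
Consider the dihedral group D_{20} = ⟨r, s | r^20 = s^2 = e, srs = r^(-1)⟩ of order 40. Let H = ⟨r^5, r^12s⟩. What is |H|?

8

|⟨r^5⟩| = 4 and |⟨r^12s⟩| = 2, so |H| is a multiple of lcm(4, 2) = 4 and divides |G| = 40.
Closing under the operation: H = {e, r^5, r^10, r^15, r^2s, r^7s, r^12s, r^17s}, so |H| = 8.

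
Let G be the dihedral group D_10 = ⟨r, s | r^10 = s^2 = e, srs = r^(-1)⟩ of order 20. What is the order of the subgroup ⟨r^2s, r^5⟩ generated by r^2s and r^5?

4

|⟨r^2s⟩| = 2 and |⟨r^5⟩| = 2, so |H| is a multiple of lcm(2, 2) = 2 and divides |G| = 20.
Closing under the operation: H = {e, r^5, r^2s, r^7s}, so |H| = 4.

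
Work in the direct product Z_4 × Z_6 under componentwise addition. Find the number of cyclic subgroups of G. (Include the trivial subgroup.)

Group the elements of G by the cyclic subgroup they generate; each cyclic subgroup of order d accounts for φ(d) elements.
Cyclic subgroups by order — order 1: 1; order 2: 3; order 3: 1; order 4: 2; order 6: 3; order 12: 2.
Total: 12.

12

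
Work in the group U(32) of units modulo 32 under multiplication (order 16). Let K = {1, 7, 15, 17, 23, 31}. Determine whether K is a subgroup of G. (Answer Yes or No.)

No

|K| = 6 does not divide |G| = 16, so by Lagrange K is not a subgroup.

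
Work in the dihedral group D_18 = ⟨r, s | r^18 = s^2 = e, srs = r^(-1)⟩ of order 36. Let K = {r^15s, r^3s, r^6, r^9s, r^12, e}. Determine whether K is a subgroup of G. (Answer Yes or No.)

Yes

|K| = 6 divides |G| = 36, consistent with Lagrange.
K contains the identity, every element's inverse is in K, and K is closed under ·: it is a subgroup.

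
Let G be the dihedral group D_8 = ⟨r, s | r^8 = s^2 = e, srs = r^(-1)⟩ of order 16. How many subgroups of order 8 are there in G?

3

|G| = 16 and 8 | 16, so subgroups of order 8 are possible by Lagrange.
The subgroups of order 8 are: {e, r, r^2, r^3, r^4, r^5, r^6, r^7}; {e, r^2, r^4, r^6, s, r^2s, r^4s, r^6s}; {e, r^2, r^4, r^6, rs, r^3s, r^5s, r^7s}.
So G has 3 subgroups of order 8.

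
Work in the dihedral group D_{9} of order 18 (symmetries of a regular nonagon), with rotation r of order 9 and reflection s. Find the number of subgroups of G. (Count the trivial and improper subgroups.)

16

|G| = 18, so by Lagrange every subgroup order divides 18. Divisors: 1, 2, 3, 6, 9, 18.
Subgroups by order — order 1: 1; order 2: 9; order 3: 1; order 6: 3; order 9: 1; order 18: 1.
Total: 1 + 9 + 1 + 3 + 1 + 1 = 16.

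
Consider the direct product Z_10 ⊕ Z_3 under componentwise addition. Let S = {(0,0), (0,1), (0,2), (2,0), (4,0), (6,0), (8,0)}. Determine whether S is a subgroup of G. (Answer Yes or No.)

No

|S| = 7 does not divide |G| = 30, so by Lagrange S is not a subgroup.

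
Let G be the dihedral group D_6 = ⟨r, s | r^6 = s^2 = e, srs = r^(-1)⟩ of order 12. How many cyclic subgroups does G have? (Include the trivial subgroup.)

A cyclic subgroup of order d is generated by each of its φ(d) elements of order d, so the cyclic subgroups of order d number (#elements of order d)/φ(d).
Cyclic subgroups by order — order 1: 1; order 2: 7; order 3: 1; order 6: 1.
Total: 10.

10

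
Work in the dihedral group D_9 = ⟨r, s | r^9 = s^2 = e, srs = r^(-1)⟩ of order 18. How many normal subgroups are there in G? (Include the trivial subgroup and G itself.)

G has 16 subgroups. Checking conjugation-invariance by order — order 1: 1/1 normal; order 2: 0/9 normal; order 3: 1/1 normal; order 6: 0/3 normal; order 9: 1/1 normal; order 18: 1/1 normal.
Total normal subgroups: 4.

4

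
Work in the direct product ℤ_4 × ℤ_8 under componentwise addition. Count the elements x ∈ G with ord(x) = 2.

3

An element (a,b) has order lcm(ord(a), ord(b)); count pairs with lcm equal to 2.
Enumerating gives 3 such elements.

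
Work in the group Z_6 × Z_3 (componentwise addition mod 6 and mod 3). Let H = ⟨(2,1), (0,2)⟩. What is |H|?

9

|⟨(2,1)⟩| = 3 and |⟨(0,2)⟩| = 3, so |H| is a multiple of lcm(3, 3) = 3 and divides |G| = 18.
Closing under the operation: H = {(0,0), (0,1), (0,2), (2,0), (2,1), (2,2), (4,0), (4,1), (4,2)}, so |H| = 9.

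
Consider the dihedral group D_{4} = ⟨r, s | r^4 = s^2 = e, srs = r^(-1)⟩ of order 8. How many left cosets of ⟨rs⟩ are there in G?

|⟨rs⟩| = 2 and |G| = 8.
By Lagrange, [G : H] = |G|/|H| = 8/2 = 4.

4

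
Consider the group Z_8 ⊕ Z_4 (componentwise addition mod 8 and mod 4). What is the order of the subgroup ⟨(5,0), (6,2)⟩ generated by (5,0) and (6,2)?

|⟨(5,0)⟩| = 8 and |⟨(6,2)⟩| = 4, so |H| is a multiple of lcm(8, 4) = 8 and divides |G| = 32.
Closing under the operation: H = {(0,0), (0,2), (1,0), (1,2), (2,0), (2,2), (3,0), (3,2), (4,0), (4,2), (5,0), (5,2), (6,0), (6,2), (7,0), (7,2)}, so |H| = 16.

16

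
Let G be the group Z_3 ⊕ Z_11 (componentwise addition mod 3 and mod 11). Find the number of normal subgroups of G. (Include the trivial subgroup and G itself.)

4

G is abelian, so every subgroup is normal.
G has 4 subgroups in total, hence 4 normal subgroups.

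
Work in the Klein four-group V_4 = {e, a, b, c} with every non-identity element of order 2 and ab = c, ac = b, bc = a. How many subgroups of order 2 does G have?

3

|G| = 4 and 2 | 4, so subgroups of order 2 are possible by Lagrange.
The subgroups of order 2 are: {e, a}; {e, b}; {e, c}.
So G has 3 subgroups of order 2.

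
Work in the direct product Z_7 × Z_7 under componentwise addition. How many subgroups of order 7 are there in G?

8

|G| = 49 and 7 | 49, so subgroups of order 7 are possible by Lagrange.
The subgroups of order 7 are: {(0,0), (0,1), (0,2), (0,3), (0,4), (0,5), (0,6)}; {(0,0), (1,0), (2,0), (3,0), (4,0), (5,0), (6,0)}; {(0,0), (1,1), (2,2), (3,3), (4,4), (5,5), (6,6)}; {(0,0), (1,2), (2,4), (3,6), (4,1), (5,3), (6,5)}; … (8 in all).
So G has 8 subgroups of order 7.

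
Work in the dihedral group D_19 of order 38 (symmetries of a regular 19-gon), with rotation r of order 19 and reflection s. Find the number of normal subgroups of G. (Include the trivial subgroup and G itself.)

G has 22 subgroups. Checking conjugation-invariance by order — order 1: 1/1 normal; order 2: 0/19 normal; order 19: 1/1 normal; order 38: 1/1 normal.
Total normal subgroups: 3.

3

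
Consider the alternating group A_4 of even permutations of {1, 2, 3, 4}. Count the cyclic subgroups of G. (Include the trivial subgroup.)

A cyclic subgroup of order d is generated by each of its φ(d) elements of order d, so the cyclic subgroups of order d number (#elements of order d)/φ(d).
Cyclic subgroups by order — order 1: 1; order 2: 3; order 3: 4.
Total: 8.

8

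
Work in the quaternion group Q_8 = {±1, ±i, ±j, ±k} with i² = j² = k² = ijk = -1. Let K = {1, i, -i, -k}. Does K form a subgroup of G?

No

-k ∈ K but its inverse k ∉ K, so K is not a subgroup.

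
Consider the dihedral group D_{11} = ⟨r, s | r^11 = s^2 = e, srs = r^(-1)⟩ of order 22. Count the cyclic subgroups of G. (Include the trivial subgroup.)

13

A cyclic subgroup of order d is generated by each of its φ(d) elements of order d, so the cyclic subgroups of order d number (#elements of order d)/φ(d).
Cyclic subgroups by order — order 1: 1; order 2: 11; order 11: 1.
Total: 13.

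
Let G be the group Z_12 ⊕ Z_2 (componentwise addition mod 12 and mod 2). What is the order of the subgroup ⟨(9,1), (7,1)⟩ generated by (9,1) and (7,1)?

|⟨(9,1)⟩| = 4 and |⟨(7,1)⟩| = 12, so |H| is a multiple of lcm(4, 12) = 12 and divides |G| = 24.
Closing under the operation: H = {(0,0), (1,1), (2,0), (3,1), (4,0), (5,1), (6,0), (7,1), (8,0), (9,1), (10,0), (11,1)}, so |H| = 12.

12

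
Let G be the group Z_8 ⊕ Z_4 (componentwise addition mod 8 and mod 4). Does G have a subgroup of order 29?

No

29 does not divide |G| = 32, so by Lagrange no subgroup of order 29 exists.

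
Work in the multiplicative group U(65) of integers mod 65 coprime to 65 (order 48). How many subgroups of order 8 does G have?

3

|G| = 48 and 8 | 48, so subgroups of order 8 are possible by Lagrange.
The subgroups of order 8 are: {1, 12, 14, 27, 38, 51, 53, 64}; {1, 8, 14, 18, 47, 51, 57, 64}; {1, 14, 21, 31, 34, 44, 51, 64}.
So G has 3 subgroups of order 8.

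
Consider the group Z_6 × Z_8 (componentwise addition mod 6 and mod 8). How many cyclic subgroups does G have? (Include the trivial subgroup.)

16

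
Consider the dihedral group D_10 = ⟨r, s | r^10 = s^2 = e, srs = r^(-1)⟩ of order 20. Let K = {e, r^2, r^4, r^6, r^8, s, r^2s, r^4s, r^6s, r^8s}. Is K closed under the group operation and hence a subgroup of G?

Yes

|K| = 10 divides |G| = 20, consistent with Lagrange.
K contains the identity, every element's inverse is in K, and K is closed under ·: it is a subgroup.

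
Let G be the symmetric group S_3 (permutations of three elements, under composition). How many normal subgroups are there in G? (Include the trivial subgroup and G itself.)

3

G has 6 subgroups. Checking conjugation-invariance by order — order 1: 1/1 normal; order 2: 0/3 normal; order 3: 1/1 normal; order 6: 1/1 normal.
Total normal subgroups: 3.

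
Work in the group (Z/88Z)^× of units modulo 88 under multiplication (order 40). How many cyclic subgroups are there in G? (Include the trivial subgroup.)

16

Group the elements of G by the cyclic subgroup they generate; each cyclic subgroup of order d accounts for φ(d) elements.
Cyclic subgroups by order — order 1: 1; order 2: 7; order 5: 1; order 10: 7.
Total: 16.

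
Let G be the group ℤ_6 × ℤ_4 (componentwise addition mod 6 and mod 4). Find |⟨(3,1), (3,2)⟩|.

|⟨(3,1)⟩| = 4 and |⟨(3,2)⟩| = 2, so |H| is a multiple of lcm(4, 2) = 4 and divides |G| = 24.
Closing under the operation: H = {(0,0), (0,1), (0,2), (0,3), (3,0), (3,1), (3,2), (3,3)}, so |H| = 8.

8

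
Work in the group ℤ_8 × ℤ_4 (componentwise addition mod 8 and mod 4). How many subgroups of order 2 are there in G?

3

|G| = 32 and 2 | 32, so subgroups of order 2 are possible by Lagrange.
The subgroups of order 2 are: {(0,0), (0,2)}; {(0,0), (4,0)}; {(0,0), (4,2)}.
So G has 3 subgroups of order 2.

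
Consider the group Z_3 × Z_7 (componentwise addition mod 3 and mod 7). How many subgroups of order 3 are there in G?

1

|G| = 21 and 3 | 21, so subgroups of order 3 are possible by Lagrange.
The subgroups of order 3 are: {(0,0), (1,0), (2,0)}.
So G has 1 subgroup of order 3.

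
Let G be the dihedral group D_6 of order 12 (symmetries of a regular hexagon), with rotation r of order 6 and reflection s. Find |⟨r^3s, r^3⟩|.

|⟨r^3s⟩| = 2 and |⟨r^3⟩| = 2, so |H| is a multiple of lcm(2, 2) = 2 and divides |G| = 12.
Closing under the operation: H = {e, r^3, s, r^3s}, so |H| = 4.

4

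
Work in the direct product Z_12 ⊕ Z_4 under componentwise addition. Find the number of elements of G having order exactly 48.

0

An element (a,b) has order lcm(ord(a), ord(b)); count pairs with lcm equal to 48.
Enumerating gives 0 such elements.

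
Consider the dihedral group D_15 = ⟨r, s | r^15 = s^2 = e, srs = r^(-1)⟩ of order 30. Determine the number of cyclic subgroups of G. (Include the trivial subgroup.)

19

A cyclic subgroup of order d is generated by each of its φ(d) elements of order d, so the cyclic subgroups of order d number (#elements of order d)/φ(d).
Cyclic subgroups by order — order 1: 1; order 2: 15; order 3: 1; order 5: 1; order 15: 1.
Total: 19.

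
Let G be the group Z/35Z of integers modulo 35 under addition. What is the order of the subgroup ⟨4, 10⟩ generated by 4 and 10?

35

|⟨4⟩| = 35 and |⟨10⟩| = 7, so |H| is a multiple of lcm(35, 7) = 35 and divides |G| = 35.
Closing {4, 10} under the group operation gives all of G, so |H| = 35.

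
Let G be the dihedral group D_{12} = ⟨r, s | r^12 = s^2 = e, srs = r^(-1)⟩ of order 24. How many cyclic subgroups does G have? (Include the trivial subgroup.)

18

Group the elements of G by the cyclic subgroup they generate; each cyclic subgroup of order d accounts for φ(d) elements.
Cyclic subgroups by order — order 1: 1; order 2: 13; order 3: 1; order 4: 1; order 6: 1; order 12: 1.
Total: 18.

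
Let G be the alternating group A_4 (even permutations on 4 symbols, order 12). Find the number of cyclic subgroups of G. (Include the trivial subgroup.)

8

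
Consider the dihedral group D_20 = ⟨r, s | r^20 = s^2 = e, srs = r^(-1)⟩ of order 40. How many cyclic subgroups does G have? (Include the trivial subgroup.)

Each element a generates a cyclic subgroup ⟨a⟩; distinct elements may generate the same one (a cyclic group of order d has φ(d) generators).
Cyclic subgroups by order — order 1: 1; order 2: 21; order 4: 1; order 5: 1; order 10: 1; order 20: 1.
Total: 26.

26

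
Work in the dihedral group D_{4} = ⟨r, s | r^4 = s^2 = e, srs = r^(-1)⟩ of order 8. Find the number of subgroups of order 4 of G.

3

|G| = 8 and 4 | 8, so subgroups of order 4 are possible by Lagrange.
The subgroups of order 4 are: {e, r, r^2, r^3}; {e, r^2, s, r^2s}; {e, r^2, rs, r^3s}.
So G has 3 subgroups of order 4.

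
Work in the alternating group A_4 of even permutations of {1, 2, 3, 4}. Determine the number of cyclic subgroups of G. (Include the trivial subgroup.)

8

Group the elements of G by the cyclic subgroup they generate; each cyclic subgroup of order d accounts for φ(d) elements.
Cyclic subgroups by order — order 1: 1; order 2: 3; order 3: 4.
Total: 8.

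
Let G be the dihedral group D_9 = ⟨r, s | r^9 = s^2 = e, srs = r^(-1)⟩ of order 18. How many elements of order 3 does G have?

The elements of order 3 are: r^3, r^6.
That's 2.

2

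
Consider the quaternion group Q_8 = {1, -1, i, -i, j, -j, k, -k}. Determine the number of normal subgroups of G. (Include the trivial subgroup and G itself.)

6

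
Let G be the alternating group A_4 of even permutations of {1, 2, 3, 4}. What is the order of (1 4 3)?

3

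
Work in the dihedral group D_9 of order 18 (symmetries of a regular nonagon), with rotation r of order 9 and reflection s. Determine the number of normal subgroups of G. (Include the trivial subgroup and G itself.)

G has 16 subgroups. Checking conjugation-invariance by order — order 1: 1/1 normal; order 2: 0/9 normal; order 3: 1/1 normal; order 6: 0/3 normal; order 9: 1/1 normal; order 18: 1/1 normal.
Total normal subgroups: 4.

4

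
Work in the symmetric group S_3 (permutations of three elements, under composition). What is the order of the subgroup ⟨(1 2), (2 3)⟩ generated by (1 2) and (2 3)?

|⟨(1 2)⟩| = 2 and |⟨(2 3)⟩| = 2, so |H| is a multiple of lcm(2, 2) = 2 and divides |G| = 6.
Closing {(1 2), (2 3)} under the group operation gives all of G, so |H| = 6.

6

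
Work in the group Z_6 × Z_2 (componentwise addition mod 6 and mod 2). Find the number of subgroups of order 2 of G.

|G| = 12 and 2 | 12, so subgroups of order 2 are possible by Lagrange.
The subgroups of order 2 are: {(0,0), (0,1)}; {(0,0), (3,0)}; {(0,0), (3,1)}.
So G has 3 subgroups of order 2.

3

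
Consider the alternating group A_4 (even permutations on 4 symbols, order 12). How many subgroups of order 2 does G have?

|G| = 12 and 2 | 12, so subgroups of order 2 are possible by Lagrange.
The subgroups of order 2 are: {e, (1 2)(3 4)}; {e, (1 3)(2 4)}; {e, (1 4)(2 3)}.
So G has 3 subgroups of order 2.

3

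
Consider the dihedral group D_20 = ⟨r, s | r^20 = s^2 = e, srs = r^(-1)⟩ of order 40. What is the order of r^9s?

Computing powers of r^9s: the smallest k with (r^9s)^k = e is k = 2.

2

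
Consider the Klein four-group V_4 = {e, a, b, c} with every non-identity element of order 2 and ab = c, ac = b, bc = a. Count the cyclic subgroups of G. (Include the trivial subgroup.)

4

Group the elements of G by the cyclic subgroup they generate; each cyclic subgroup of order d accounts for φ(d) elements.
Cyclic subgroups by order — order 1: 1; order 2: 3.
Total: 4.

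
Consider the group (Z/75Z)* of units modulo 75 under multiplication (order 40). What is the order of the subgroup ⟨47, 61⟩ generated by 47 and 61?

|⟨47⟩| = 20 and |⟨61⟩| = 5, so |H| is a multiple of lcm(20, 5) = 20 and divides |G| = 40.
Closing under the operation: H = {1, 2, 4, 8, 16, 17, 19, 23, 31, 32, 34, 38, 46, 47, 49, 53, 61, 62, 64, 68}, so |H| = 20.

20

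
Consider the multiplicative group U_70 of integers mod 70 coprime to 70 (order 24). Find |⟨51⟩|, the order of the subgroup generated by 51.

Compute successive powers of 51 mod 70: 51, 11, 1; 51^3 ≡ 1 (mod 70).
So |⟨51⟩| = 3.

3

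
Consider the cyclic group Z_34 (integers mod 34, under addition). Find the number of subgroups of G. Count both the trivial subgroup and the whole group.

A cyclic group of order 34 has exactly one subgroup for each divisor of 34.
Divisors of 34: 1, 2, 17, 34.
So Z_34 has 4 subgroups.

4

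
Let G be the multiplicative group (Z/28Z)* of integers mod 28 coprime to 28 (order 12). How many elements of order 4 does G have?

0

No element of G has order 4 (even though 4 | 12).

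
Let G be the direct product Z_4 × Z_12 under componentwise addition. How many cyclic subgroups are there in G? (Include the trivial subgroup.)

Group the elements of G by the cyclic subgroup they generate; each cyclic subgroup of order d accounts for φ(d) elements.
Cyclic subgroups by order — order 1: 1; order 2: 3; order 3: 1; order 4: 6; order 6: 3; order 12: 6.
Total: 20.

20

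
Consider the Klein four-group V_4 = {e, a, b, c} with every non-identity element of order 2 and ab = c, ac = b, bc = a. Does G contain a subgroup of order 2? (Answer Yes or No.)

Yes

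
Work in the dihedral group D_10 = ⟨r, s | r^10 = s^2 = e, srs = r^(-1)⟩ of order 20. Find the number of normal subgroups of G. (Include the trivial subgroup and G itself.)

G has 22 subgroups. Checking conjugation-invariance by order — order 1: 1/1 normal; order 2: 1/11 normal; order 4: 0/5 normal; order 5: 1/1 normal; order 10: 3/3 normal; order 20: 1/1 normal.
Total normal subgroups: 7.

7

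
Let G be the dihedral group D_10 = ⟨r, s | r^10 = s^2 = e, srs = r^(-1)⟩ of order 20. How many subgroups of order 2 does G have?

|G| = 20 and 2 | 20, so subgroups of order 2 are possible by Lagrange.
The subgroups of order 2 are: {e, r^2s}; {e, r^3s}; {e, r^4s}; {e, r^5}; … (11 in all).
So G has 11 subgroups of order 2.

11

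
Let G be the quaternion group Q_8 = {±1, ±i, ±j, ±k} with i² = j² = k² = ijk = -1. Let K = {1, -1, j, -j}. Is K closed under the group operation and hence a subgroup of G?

Yes

|K| = 4 divides |G| = 8, consistent with Lagrange.
K contains the identity, every element's inverse is in K, and K is closed under ·: it is a subgroup.
In fact K = ⟨j⟩.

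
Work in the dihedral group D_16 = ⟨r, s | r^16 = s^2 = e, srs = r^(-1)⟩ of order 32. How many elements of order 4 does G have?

The elements of order 4 are: r^4, r^12.
That's 2.

2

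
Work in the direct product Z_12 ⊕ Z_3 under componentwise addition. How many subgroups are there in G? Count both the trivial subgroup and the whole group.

18

|G| = 36, so by Lagrange every subgroup order divides 36. Divisors: 1, 2, 3, 4, 6, 9, 12, 18, 36.
Subgroups by order — order 1: 1; order 2: 1; order 3: 4; order 4: 1; order 6: 4; order 9: 1; order 12: 4; order 18: 1; order 36: 1.
Total: 1 + 1 + 4 + 1 + 4 + 1 + 4 + 1 + 1 = 18.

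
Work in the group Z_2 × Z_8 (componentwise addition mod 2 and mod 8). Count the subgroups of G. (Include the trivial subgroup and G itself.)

|G| = 16, so by Lagrange every subgroup order divides 16. Divisors: 1, 2, 4, 8, 16.
Subgroups by order — order 1: 1; order 2: 3; order 4: 3; order 8: 3; order 16: 1.
Total: 1 + 3 + 3 + 3 + 1 = 11.

11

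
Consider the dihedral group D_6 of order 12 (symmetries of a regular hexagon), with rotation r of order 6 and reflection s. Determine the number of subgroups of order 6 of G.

|G| = 12 and 6 | 12, so subgroups of order 6 are possible by Lagrange.
The subgroups of order 6 are: {e, r, r^2, r^3, r^4, r^5}; {e, r^2, r^4, s, r^2s, r^4s}; {e, r^2, r^4, rs, r^3s, r^5s}.
So G has 3 subgroups of order 6.

3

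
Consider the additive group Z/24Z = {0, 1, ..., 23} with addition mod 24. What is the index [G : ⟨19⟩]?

|⟨19⟩| = 24 and |G| = 24.
By Lagrange, [G : H] = |G|/|H| = 24/24 = 1.

1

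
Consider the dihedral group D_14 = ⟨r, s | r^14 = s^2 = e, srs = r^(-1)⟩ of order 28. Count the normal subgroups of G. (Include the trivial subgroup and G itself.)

7

G has 28 subgroups. Checking conjugation-invariance by order — order 1: 1/1 normal; order 2: 1/15 normal; order 4: 0/7 normal; order 7: 1/1 normal; order 14: 3/3 normal; order 28: 1/1 normal.
Total normal subgroups: 7.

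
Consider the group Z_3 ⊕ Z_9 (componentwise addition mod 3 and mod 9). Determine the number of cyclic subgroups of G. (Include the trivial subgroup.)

Each element a generates a cyclic subgroup ⟨a⟩; distinct elements may generate the same one (a cyclic group of order d has φ(d) generators).
Cyclic subgroups by order — order 1: 1; order 3: 4; order 9: 3.
Total: 8.

8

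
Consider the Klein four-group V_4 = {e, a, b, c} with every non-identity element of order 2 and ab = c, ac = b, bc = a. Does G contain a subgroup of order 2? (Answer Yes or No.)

2 | 4. A subgroup of order 2 is {e, a}.

Yes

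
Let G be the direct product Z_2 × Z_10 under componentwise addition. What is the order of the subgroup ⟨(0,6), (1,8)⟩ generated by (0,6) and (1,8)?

10

|⟨(0,6)⟩| = 5 and |⟨(1,8)⟩| = 10, so |H| is a multiple of lcm(5, 10) = 10 and divides |G| = 20.
Closing under the operation: H = {(0,0), (0,2), (0,4), (0,6), (0,8), (1,0), (1,2), (1,4), (1,6), (1,8)}, so |H| = 10.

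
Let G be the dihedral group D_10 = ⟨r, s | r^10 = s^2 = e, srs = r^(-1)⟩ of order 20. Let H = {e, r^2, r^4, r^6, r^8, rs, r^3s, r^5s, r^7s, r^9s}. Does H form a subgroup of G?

Yes

|H| = 10 divides |G| = 20, consistent with Lagrange.
H contains the identity, every element's inverse is in H, and H is closed under ·: it is a subgroup.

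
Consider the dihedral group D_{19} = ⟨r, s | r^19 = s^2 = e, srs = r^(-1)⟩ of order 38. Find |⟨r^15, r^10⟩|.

19

|⟨r^15⟩| = 19 and |⟨r^10⟩| = 19, so |H| is a multiple of lcm(19, 19) = 19 and divides |G| = 38.
Closing under the operation: H = {e, r, r^2, r^3, r^4, r^5, r^6, r^7, r^8, r^9, r^10, r^11, r^12, r^13, r^14, r^15, r^16, r^17, r^18}, so |H| = 19.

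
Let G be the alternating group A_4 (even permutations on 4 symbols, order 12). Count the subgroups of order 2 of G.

|G| = 12 and 2 | 12, so subgroups of order 2 are possible by Lagrange.
The subgroups of order 2 are: {e, (1 2)(3 4)}; {e, (1 3)(2 4)}; {e, (1 4)(2 3)}.
So G has 3 subgroups of order 2.

3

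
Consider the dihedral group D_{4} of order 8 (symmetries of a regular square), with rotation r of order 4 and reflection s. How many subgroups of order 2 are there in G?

|G| = 8 and 2 | 8, so subgroups of order 2 are possible by Lagrange.
The subgroups of order 2 are: {e, r^2}; {e, r^2s}; {e, r^3s}; {e, rs}; … (5 in all).
So G has 5 subgroups of order 2.

5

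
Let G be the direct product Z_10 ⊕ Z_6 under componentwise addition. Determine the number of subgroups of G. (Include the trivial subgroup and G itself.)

20

|G| = 60, so by Lagrange every subgroup order divides 60. Divisors: 1, 2, 3, 4, 5, 6, 10, 12, 15, 20, 30, 60.
Subgroups by order — order 1: 1; order 2: 3; order 3: 1; order 4: 1; order 5: 1; order 6: 3; order 10: 3; order 12: 1; order 15: 1; order 20: 1; order 30: 3; order 60: 1.
Total: 1 + 3 + 1 + 1 + 1 + 3 + 3 + 1 + 1 + 1 + 3 + 1 = 20.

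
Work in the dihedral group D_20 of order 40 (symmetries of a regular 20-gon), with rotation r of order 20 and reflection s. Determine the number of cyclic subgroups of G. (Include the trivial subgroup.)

Each element a generates a cyclic subgroup ⟨a⟩; distinct elements may generate the same one (a cyclic group of order d has φ(d) generators).
Cyclic subgroups by order — order 1: 1; order 2: 21; order 4: 1; order 5: 1; order 10: 1; order 20: 1.
Total: 26.

26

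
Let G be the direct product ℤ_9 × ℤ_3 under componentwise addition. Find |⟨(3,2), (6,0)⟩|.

9

|⟨(3,2)⟩| = 3 and |⟨(6,0)⟩| = 3, so |H| is a multiple of lcm(3, 3) = 3 and divides |G| = 27.
Closing under the operation: H = {(0,0), (0,1), (0,2), (3,0), (3,1), (3,2), (6,0), (6,1), (6,2)}, so |H| = 9.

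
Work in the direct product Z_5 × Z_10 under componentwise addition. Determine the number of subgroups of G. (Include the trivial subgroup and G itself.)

16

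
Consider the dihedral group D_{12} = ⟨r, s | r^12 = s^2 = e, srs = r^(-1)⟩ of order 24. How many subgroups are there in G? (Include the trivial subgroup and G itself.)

|G| = 24, so by Lagrange every subgroup order divides 24. Divisors: 1, 2, 3, 4, 6, 8, 12, 24.
Subgroups by order — order 1: 1; order 2: 13; order 3: 1; order 4: 7; order 6: 5; order 8: 3; order 12: 3; order 24: 1.
Total: 1 + 13 + 1 + 7 + 5 + 3 + 3 + 1 = 34.

34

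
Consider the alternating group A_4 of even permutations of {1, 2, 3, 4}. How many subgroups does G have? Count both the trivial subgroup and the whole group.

10

|G| = 12, so by Lagrange every subgroup order divides 12. Divisors: 1, 2, 3, 4, 6, 12.
Subgroups by order — order 1: 1; order 2: 3; order 3: 4; order 4: 1; order 6: 0; order 12: 1.
Total: 1 + 3 + 4 + 1 + 0 + 1 = 10.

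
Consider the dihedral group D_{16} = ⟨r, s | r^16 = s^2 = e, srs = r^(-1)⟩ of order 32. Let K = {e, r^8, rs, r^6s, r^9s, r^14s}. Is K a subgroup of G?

|K| = 6 does not divide |G| = 32, so by Lagrange K is not a subgroup.

No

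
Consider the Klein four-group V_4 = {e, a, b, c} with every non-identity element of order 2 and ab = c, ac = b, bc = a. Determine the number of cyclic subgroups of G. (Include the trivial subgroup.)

4

Each element a generates a cyclic subgroup ⟨a⟩; distinct elements may generate the same one (a cyclic group of order d has φ(d) generators).
Cyclic subgroups by order — order 1: 1; order 2: 3.
Total: 4.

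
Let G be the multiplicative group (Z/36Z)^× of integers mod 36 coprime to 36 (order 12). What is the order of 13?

Compute successive powers of 13 mod 36: 13, 25, 1; 13^3 ≡ 1 (mod 36).
So |⟨13⟩| = 3.

3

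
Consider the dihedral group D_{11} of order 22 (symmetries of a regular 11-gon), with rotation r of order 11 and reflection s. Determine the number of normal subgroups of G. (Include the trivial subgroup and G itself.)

3

G has 14 subgroups. Checking conjugation-invariance by order — order 1: 1/1 normal; order 2: 0/11 normal; order 11: 1/1 normal; order 22: 1/1 normal.
Total normal subgroups: 3.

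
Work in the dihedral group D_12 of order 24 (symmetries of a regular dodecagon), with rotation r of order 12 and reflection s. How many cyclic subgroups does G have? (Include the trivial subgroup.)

18

Group the elements of G by the cyclic subgroup they generate; each cyclic subgroup of order d accounts for φ(d) elements.
Cyclic subgroups by order — order 1: 1; order 2: 13; order 3: 1; order 4: 1; order 6: 1; order 12: 1.
Total: 18.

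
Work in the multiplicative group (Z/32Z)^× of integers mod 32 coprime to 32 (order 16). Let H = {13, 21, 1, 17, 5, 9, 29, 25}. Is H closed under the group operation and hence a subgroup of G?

Yes

|H| = 8 divides |G| = 16, consistent with Lagrange.
H contains the identity, every element's inverse is in H, and H is closed under ·: it is a subgroup.
In fact H = ⟨5⟩.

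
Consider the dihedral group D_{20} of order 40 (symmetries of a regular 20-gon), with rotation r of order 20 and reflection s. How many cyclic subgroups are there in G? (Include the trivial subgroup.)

26

Group the elements of G by the cyclic subgroup they generate; each cyclic subgroup of order d accounts for φ(d) elements.
Cyclic subgroups by order — order 1: 1; order 2: 21; order 4: 1; order 5: 1; order 10: 1; order 20: 1.
Total: 26.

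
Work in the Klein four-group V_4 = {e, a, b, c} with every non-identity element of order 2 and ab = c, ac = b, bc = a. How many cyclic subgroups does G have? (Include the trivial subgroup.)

4

Each element a generates a cyclic subgroup ⟨a⟩; distinct elements may generate the same one (a cyclic group of order d has φ(d) generators).
Cyclic subgroups by order — order 1: 1; order 2: 3.
Total: 4.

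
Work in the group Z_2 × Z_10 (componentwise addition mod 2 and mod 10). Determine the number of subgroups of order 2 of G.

|G| = 20 and 2 | 20, so subgroups of order 2 are possible by Lagrange.
The subgroups of order 2 are: {(0,0), (0,5)}; {(0,0), (1,0)}; {(0,0), (1,5)}.
So G has 3 subgroups of order 2.

3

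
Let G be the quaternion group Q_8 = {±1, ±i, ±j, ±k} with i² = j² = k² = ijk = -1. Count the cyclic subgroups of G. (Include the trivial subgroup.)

A cyclic subgroup of order d is generated by each of its φ(d) elements of order d, so the cyclic subgroups of order d number (#elements of order d)/φ(d).
Cyclic subgroups by order — order 1: 1; order 2: 1; order 4: 3.
Total: 5.

5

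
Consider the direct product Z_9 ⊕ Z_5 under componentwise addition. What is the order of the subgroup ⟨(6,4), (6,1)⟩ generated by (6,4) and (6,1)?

|⟨(6,4)⟩| = 15 and |⟨(6,1)⟩| = 15, so |H| is a multiple of lcm(15, 15) = 15 and divides |G| = 45.
Closing under the operation: H = {(0,0), (0,1), (0,2), (0,3), (0,4), (3,0), (3,1), (3,2), (3,3), (3,4), (6,0), (6,1), (6,2), (6,3), (6,4)}, so |H| = 15.

15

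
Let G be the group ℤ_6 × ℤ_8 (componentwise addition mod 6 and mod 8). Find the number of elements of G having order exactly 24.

16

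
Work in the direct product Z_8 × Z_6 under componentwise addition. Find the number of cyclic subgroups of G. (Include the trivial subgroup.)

16

Each element a generates a cyclic subgroup ⟨a⟩; distinct elements may generate the same one (a cyclic group of order d has φ(d) generators).
Cyclic subgroups by order — order 1: 1; order 2: 3; order 3: 1; order 4: 2; order 6: 3; order 8: 2; order 12: 2; order 24: 2.
Total: 16.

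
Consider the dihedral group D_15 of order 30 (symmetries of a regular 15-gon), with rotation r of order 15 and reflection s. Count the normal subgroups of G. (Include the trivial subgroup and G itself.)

5

G has 28 subgroups. Checking conjugation-invariance by order — order 1: 1/1 normal; order 2: 0/15 normal; order 3: 1/1 normal; order 5: 1/1 normal; order 6: 0/5 normal; order 10: 0/3 normal; order 15: 1/1 normal; order 30: 1/1 normal.
Total normal subgroups: 5.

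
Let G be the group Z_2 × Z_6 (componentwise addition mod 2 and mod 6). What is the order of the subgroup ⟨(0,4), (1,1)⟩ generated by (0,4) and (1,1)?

6

|⟨(0,4)⟩| = 3 and |⟨(1,1)⟩| = 6, so |H| is a multiple of lcm(3, 6) = 6 and divides |G| = 12.
Closing under the operation: H = {(0,0), (0,2), (0,4), (1,1), (1,3), (1,5)}, so |H| = 6.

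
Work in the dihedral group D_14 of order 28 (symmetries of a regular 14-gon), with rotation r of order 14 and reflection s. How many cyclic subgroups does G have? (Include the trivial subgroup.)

18

Each element a generates a cyclic subgroup ⟨a⟩; distinct elements may generate the same one (a cyclic group of order d has φ(d) generators).
Cyclic subgroups by order — order 1: 1; order 2: 15; order 7: 1; order 14: 1.
Total: 18.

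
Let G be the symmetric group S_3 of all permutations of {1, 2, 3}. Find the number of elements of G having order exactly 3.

The elements of order 3 are: (1 2 3), (1 3 2).
That's 2.

2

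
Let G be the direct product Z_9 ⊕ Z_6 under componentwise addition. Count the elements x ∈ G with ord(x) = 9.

An element (a,b) has order lcm(ord(a), ord(b)); count pairs with lcm equal to 9.
Enumerating gives 18 such elements.

18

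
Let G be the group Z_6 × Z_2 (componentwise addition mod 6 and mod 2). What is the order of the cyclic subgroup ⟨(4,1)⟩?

6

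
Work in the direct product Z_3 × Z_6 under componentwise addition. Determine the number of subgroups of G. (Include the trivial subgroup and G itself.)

12

|G| = 18, so by Lagrange every subgroup order divides 18. Divisors: 1, 2, 3, 6, 9, 18.
Subgroups by order — order 1: 1; order 2: 1; order 3: 4; order 6: 4; order 9: 1; order 18: 1.
Total: 1 + 1 + 4 + 4 + 1 + 1 = 12.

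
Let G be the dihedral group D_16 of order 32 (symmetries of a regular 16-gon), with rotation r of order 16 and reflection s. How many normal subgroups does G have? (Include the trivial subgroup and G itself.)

8

G has 36 subgroups. Checking conjugation-invariance by order — order 1: 1/1 normal; order 2: 1/17 normal; order 4: 1/9 normal; order 8: 1/5 normal; order 16: 3/3 normal; order 32: 1/1 normal.
Total normal subgroups: 8.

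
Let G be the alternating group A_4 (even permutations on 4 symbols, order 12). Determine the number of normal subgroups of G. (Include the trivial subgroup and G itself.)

G has 10 subgroups. Checking conjugation-invariance by order — order 1: 1/1 normal; order 2: 0/3 normal; order 3: 0/4 normal; order 4: 1/1 normal; order 12: 1/1 normal.
Total normal subgroups: 3.

3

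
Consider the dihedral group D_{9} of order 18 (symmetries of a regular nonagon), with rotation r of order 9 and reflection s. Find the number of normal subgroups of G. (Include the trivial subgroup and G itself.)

4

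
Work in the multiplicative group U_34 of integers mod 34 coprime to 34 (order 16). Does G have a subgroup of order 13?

13 does not divide |G| = 16, so by Lagrange no subgroup of order 13 exists.

No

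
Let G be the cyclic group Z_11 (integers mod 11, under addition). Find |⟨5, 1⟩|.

11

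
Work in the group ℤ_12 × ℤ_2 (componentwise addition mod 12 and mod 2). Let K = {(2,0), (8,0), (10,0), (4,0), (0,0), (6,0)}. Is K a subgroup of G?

Yes

|K| = 6 divides |G| = 24, consistent with Lagrange.
K contains the identity, every element's inverse is in K, and K is closed under +: it is a subgroup.
In fact K = ⟨(10,0)⟩.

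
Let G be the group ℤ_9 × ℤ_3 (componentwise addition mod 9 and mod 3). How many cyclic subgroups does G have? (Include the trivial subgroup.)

8

Each element a generates a cyclic subgroup ⟨a⟩; distinct elements may generate the same one (a cyclic group of order d has φ(d) generators).
Cyclic subgroups by order — order 1: 1; order 3: 4; order 9: 3.
Total: 8.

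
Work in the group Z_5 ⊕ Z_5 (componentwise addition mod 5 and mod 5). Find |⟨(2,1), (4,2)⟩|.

5

|⟨(2,1)⟩| = 5 and |⟨(4,2)⟩| = 5, so |H| is a multiple of lcm(5, 5) = 5 and divides |G| = 25.
Closing under the operation: H = {(0,0), (1,3), (2,1), (3,4), (4,2)}, so |H| = 5.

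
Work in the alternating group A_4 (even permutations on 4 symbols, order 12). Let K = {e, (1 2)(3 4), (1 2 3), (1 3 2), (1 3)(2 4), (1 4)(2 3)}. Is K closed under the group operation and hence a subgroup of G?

No

Closure fails: (1 3 2) ∘ (1 2)(3 4) = (2 3 4) ∉ K. So K is not a subgroup.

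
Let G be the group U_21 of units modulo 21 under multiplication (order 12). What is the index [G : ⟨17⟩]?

2

|⟨17⟩| = 6 and |G| = 12.
By Lagrange, [G : H] = |G|/|H| = 12/6 = 2.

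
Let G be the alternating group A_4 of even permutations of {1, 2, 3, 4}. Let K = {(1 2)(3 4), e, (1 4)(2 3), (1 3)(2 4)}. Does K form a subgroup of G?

|K| = 4 divides |G| = 12, consistent with Lagrange.
K contains the identity, every element's inverse is in K, and K is closed under ∘: it is a subgroup.

Yes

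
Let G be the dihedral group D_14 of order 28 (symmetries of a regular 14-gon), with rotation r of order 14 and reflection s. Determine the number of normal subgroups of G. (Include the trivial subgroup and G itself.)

7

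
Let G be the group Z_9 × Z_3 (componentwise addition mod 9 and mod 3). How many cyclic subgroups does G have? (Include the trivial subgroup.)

8

A cyclic subgroup of order d is generated by each of its φ(d) elements of order d, so the cyclic subgroups of order d number (#elements of order d)/φ(d).
Cyclic subgroups by order — order 1: 1; order 3: 4; order 9: 3.
Total: 8.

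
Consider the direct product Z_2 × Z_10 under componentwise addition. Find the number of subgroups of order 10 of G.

|G| = 20 and 10 | 20, so subgroups of order 10 are possible by Lagrange.
The subgroups of order 10 are: {(0,0), (0,1), (0,2), (0,3), (0,4), (0,5), (0,6), (0,7), (0,8), (0,9)}; {(0,0), (0,2), (0,4), (0,6), (0,8), (1,0), (1,2), (1,4), (1,6), (1,8)}; {(0,0), (0,2), (0,4), (0,6), (0,8), (1,1), (1,3), (1,5), (1,7), (1,9)}.
So G has 3 subgroups of order 10.

3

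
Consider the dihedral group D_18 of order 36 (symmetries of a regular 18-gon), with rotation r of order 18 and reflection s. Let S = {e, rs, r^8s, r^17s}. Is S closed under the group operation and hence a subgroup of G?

Closure fails: r^17s · r^8s = r^9 ∉ S. So S is not a subgroup.

No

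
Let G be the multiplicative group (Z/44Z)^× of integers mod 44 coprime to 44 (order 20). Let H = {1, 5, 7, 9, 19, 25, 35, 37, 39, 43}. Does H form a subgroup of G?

|H| = 10 divides |G| = 20, consistent with Lagrange.
H contains the identity, every element's inverse is in H, and H is closed under ·: it is a subgroup.
In fact H = ⟨35⟩.

Yes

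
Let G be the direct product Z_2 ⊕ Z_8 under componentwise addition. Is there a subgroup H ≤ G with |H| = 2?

2 | 16. A subgroup of order 2 is {(0,0), (0,4)}.

Yes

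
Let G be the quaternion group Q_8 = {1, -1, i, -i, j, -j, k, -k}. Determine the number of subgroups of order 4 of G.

|G| = 8 and 4 | 8, so subgroups of order 4 are possible by Lagrange.
The subgroups of order 4 are: {1, -1, i, -i}; {1, -1, j, -j}; {1, -1, k, -k}.
So G has 3 subgroups of order 4.

3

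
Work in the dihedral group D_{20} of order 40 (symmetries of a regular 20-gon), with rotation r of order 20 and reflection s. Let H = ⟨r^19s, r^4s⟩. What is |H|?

8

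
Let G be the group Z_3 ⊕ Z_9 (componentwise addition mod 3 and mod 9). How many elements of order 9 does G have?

18

An element (a,b) has order lcm(ord(a), ord(b)); count pairs with lcm equal to 9.
Enumerating gives 18 such elements.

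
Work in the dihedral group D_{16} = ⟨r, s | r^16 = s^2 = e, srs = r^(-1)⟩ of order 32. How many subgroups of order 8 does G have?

5

|G| = 32 and 8 | 32, so subgroups of order 8 are possible by Lagrange.
The subgroups of order 8 are: {e, r^2, r^4, r^6, r^8, r^10, r^12, r^14}; {e, r^4, r^8, r^12, r^2s, r^6s, r^10s, r^14s}; {e, r^4, r^8, r^12, r^3s, r^7s, r^11s, r^15s}; {e, r^4, r^8, r^12, s, r^4s, r^8s, r^12s}; … (5 in all).
So G has 5 subgroups of order 8.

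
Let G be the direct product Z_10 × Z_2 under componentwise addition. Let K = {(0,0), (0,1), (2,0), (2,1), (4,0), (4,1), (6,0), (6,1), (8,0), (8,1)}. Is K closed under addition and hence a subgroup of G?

Yes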